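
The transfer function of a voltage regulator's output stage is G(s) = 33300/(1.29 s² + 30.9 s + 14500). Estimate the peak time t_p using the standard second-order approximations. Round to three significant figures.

t_p ≈ 0.0298 s

Dividing through by 1.29: denominator becomes s² + 23.95 s + 11240.
So ω_n = √11240 = 106 rad/s and ζ = 23.95/(2·106) = 0.113.
ω_d = ω_n√(1−ζ²) = 105 rad/s. t_p = π/ω_d = 0.0298 s.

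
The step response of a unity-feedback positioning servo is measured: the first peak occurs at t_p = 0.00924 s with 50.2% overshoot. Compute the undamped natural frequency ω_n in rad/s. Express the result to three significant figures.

ζ from %OS: ζ = |ln 0.502|/√(π²+ln²0.502) = 0.214.
From t_p = π/ω_d, ω_d = π/0.00924 = 340 rad/s, so ω_n = ω_d/√(1−ζ²) = 348 rad/s.

ω_n ≈ 348 rad/s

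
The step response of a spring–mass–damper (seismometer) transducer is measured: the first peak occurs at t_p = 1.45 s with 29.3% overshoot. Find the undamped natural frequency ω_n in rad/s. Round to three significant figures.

ω_n ≈ 2.33 rad/s

The overshoot fixes ζ = −ln(OS)/√(π²+ln²(OS)) = 0.364.
From t_p = π/ω_d, ω_d = π/1.45 = 2.17 rad/s, so ω_n = ω_d/√(1−ζ²) = 2.33 rad/s.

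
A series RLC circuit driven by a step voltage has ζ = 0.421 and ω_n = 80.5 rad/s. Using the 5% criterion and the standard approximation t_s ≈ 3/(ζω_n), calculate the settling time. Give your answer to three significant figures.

t_s ≈ 0.0885 s

t_s ≈ 3/(ζω_n) = 3/(0.421 × 80.5) = 0.0885 s.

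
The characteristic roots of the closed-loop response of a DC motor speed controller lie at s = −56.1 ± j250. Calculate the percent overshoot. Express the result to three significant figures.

With σ = 56.1, ω_d = 250: ω_n = √(σ²+ω_d²) = 256 rad/s, ζ = σ/ω_n = 0.219.
%OS = 100·exp(−πζ/√(1−ζ²)) = 49.4%.

%OS ≈ 49.4%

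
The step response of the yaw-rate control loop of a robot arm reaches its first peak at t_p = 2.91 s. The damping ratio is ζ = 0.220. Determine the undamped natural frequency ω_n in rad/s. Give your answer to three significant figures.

Peak time t_p = π/ω_d, so ω_d = π/t_p = π/2.91 = 1.08 rad/s.
ω_n = ω_d/√(1−ζ²) = 1.08/√0.952 = 1.11 rad/s.

ω_n ≈ 1.11 rad/s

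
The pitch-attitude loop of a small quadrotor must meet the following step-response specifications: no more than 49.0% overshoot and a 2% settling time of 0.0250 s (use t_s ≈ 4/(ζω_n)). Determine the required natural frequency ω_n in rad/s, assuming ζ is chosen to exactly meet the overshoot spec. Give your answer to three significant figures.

From %OS = 100·exp(−πζ/√(1−ζ²)), invert to get ζ = −ln(OS)/√(π² + ln²(OS)) with OS = 0.490.
−ln 0.490 = 0.7133, so ζ = 0.7133/√(π² + 0.5089) = 0.221.
From t_s ≈ 4/(ζω_n): ω_n = 4/(ζ·t_s) = 4/(0.221·0.0250) = 723 rad/s.

ω_n ≈ 723 rad/s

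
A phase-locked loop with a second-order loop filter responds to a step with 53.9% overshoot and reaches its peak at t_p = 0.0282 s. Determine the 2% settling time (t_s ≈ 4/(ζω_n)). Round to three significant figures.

The overshoot fixes ζ = −ln(OS)/√(π²+ln²(OS)) = 0.193.
t_p = π/ω_d ⇒ ω_d = 111 rad/s; then ω_n = ω_d/√(1−ζ²) = 114 rad/s.
t_s ≈ 4/(ζω_n) = 4/(0.193·114) = 0.183 s.

t_s ≈ 0.183 s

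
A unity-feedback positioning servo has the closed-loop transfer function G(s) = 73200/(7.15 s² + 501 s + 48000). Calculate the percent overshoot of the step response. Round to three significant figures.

Dividing through by 7.15: denominator becomes s² + 70.07 s + 6713.
So ω_n = √6713 = 81.9 rad/s and ζ = 70.07/(2·81.9) = 0.428.
%OS = 100·exp(−πζ/√(1−ζ²)) = 22.6%.

%OS ≈ 22.6%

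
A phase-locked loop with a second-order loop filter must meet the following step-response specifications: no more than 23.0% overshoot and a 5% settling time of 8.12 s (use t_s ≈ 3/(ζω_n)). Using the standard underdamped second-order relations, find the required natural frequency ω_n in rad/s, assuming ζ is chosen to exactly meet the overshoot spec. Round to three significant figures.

ω_n ≈ 0.872 rad/s

Inverting the overshoot relation: ζ = |ln 0.230|/√(π² + ln²0.230) = 0.424.
From t_s ≈ 3/(ζω_n): ω_n = 3/(ζ·t_s) = 3/(0.424·8.12) = 0.872 rad/s.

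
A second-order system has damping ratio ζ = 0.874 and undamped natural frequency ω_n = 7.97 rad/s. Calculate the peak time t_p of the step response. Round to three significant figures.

The damped frequency is ω_d = ω_n√(1−ζ²) = 7.97·√(1−0.764) = 3.87 rad/s.
Peak time t_p = π/ω_d = π/3.87 = 0.811 s.

t_p ≈ 0.811 s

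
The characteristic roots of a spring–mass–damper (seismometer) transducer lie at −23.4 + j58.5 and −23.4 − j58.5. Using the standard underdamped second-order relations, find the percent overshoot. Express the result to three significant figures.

|pole| = ω_n = √(23.4² + 58.5²) = 63.0 rad/s; ζ = cos θ = σ/ω_n = 0.371.
Overshoot: exp(−π·0.371/√(1−0.371²)) = 0.285, i.e. 28.5%.

%OS ≈ 28.5%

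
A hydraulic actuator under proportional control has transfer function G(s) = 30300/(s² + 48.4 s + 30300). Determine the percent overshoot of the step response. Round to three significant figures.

ω_n = √30300 = 174 rad/s; ζ = 48.4/(2·174) = 0.139.
Overshoot: exp(−π·0.139/√(1−0.139²)) = 0.643, i.e. 64.3%.

%OS ≈ 64.3%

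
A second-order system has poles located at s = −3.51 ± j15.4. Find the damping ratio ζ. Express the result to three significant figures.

ζ ≈ 0.222

|pole| = ω_n = √(3.51² + 15.4²) = 15.8 rad/s; ζ = cos θ = σ/ω_n = 0.222.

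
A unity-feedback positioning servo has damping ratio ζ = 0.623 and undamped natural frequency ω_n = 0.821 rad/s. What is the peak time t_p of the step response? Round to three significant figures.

The damped frequency is ω_d = ω_n√(1−ζ²) = 0.821·√(1−0.388) = 0.642 rad/s.
Peak time t_p = π/ω_d = π/0.642 = 4.89 s.

t_p ≈ 4.89 s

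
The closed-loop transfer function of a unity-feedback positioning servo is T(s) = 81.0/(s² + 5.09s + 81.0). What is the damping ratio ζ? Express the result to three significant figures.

ω_n = √81.0 = 9.00 rad/s; ζ = 5.09/(2·9.00) = 0.283.

ζ ≈ 0.283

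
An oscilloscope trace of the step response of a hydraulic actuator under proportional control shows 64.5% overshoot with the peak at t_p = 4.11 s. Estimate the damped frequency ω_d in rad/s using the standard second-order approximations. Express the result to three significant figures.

ω_d ≈ 0.764 rad/s

t_p = π/ω_d, so ω_d = π/4.11 = 0.764 rad/s.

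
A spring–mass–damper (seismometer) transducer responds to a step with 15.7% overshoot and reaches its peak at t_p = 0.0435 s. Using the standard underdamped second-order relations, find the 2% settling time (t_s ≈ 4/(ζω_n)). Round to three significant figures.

t_s ≈ 0.0940 s

The overshoot fixes ζ = −ln(OS)/√(π²+ln²(OS)) = 0.508.
t_p = π/ω_d ⇒ ω_d = 72.2 rad/s; then ω_n = ω_d/√(1−ζ²) = 83.8 rad/s.
t_s ≈ 4/(ζω_n) = 4/(0.508·83.8) = 0.0940 s.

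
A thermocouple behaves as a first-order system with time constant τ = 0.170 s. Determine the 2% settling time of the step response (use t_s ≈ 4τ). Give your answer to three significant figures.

t_s ≈ 4τ = 0.680 s.

t_s ≈ 0.680 s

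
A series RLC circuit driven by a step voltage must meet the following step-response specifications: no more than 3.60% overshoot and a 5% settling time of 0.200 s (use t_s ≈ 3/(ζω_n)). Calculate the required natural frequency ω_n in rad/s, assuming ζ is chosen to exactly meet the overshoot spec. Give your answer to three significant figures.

ζ = −ln(OS)/√(π² + (ln OS)²). With OS = 0.0360, ln OS = −3.324 and ζ = 3.324/4.574 = 0.727.
Then ω_n = 3/(ζ t_s) = 3/(0.727 × 0.200) = 20.6 rad/s.

ω_n ≈ 20.6 rad/s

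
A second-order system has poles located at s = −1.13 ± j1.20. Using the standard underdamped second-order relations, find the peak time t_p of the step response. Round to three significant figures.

t_p ≈ 2.62 s

t_p = π/ω_d with ω_d = 1.20 (the imaginary part), so t_p = 2.62 s.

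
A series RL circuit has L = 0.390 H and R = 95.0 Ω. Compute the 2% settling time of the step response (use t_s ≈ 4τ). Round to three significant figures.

t_s ≈ 0.0164 s

τ = L/R = 0.390/95.0 = 0.00411 s.
t_s ≈ 4τ = 0.0164 s.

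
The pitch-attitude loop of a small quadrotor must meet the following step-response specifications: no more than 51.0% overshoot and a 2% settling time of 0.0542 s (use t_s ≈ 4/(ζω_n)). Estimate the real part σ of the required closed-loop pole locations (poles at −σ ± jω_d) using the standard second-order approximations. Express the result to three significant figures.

σ ≈ 73.8

The settling-time spec alone fixes σ = ζω_n = 4/t_s = 4/0.0542 = 73.8.
(Overshoot then fixes ζ = 0.210 and hence ω_d = σ·√(1−ζ²)/ζ = 344 rad/s.)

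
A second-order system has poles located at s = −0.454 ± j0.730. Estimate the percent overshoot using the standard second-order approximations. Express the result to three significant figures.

%OS ≈ 14.2%

The poles are at −σ ± jω_d with σ = 0.454 and ω_d = 0.730, so ω_n = √(σ²+ω_d²) = 0.860 rad/s and ζ = σ/ω_n = 0.528.
%OS = 100·exp(−πζ/√(1−ζ²)) = 14.2%.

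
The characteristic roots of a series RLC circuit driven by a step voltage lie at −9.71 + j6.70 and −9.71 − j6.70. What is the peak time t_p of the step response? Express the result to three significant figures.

t_p = π/ω_d with ω_d = 6.70 (the imaginary part), so t_p = 0.469 s.

t_p ≈ 0.469 s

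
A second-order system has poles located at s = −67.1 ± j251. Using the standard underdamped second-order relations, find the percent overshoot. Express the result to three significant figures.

%OS ≈ 43.2%

The poles are at −σ ± jω_d with σ = 67.1 and ω_d = 251, so ω_n = √(σ²+ω_d²) = 260 rad/s and ζ = σ/ω_n = 0.258.
Overshoot: exp(−π·0.258/√(1−0.258²)) = 0.432, i.e. 43.2%.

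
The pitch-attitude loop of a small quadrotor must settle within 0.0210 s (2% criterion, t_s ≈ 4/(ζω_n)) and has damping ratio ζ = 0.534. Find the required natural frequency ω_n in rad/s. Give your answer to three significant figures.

ω_n ≈ 357 rad/s

Rearranging t_s ≈ 4/(ζω_n) gives ω_n = 4/(ζ·t_s) = 4/(0.534 × 0.0210) = 357 rad/s.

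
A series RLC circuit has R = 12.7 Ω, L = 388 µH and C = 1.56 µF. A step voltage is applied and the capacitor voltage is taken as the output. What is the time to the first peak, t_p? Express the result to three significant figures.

For a series RLC circuit (capacitor voltage as output), ω_n = 1/√(LC) = 1/√(388 µH · 1.56 µF) = 40600 rad/s.
ζ = (R/2)·√(C/L) = (12.7/2)·√(1.56 µF/388 µH) = 0.403.
ω_d = ω_n√(1−ζ²) = 37200 rad/s. t_p = π/ω_d = 0.0000844 s.

t_p ≈ 0.0000844 s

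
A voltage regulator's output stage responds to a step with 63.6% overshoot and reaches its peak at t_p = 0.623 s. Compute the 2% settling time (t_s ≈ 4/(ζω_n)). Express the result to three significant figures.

t_s ≈ 5.51 s

ζ from %OS: ζ = |ln 0.636|/√(π²+ln²0.636) = 0.143.
t_p = π/ω_d ⇒ ω_d = 5.04 rad/s; then ω_n = ω_d/√(1−ζ²) = 5.09 rad/s.
t_s ≈ 4/(ζω_n) = 4/(0.143·5.09) = 5.51 s.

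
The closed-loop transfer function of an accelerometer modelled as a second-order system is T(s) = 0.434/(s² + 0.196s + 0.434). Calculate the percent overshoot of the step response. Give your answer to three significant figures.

%OS ≈ 62.3%

Matching coefficients with s² + 2ζω_n s + ω_n² gives ω_n² = 0.434 ⇒ ω_n = 0.659 rad/s, and ζ = 0.196/(2ω_n) = 0.149.
%OS = 100 e^{−πζ/√(1−ζ²)} with ζ = 0.149 gives 62.3%.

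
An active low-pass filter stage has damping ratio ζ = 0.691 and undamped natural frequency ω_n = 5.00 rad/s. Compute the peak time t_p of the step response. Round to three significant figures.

The damped frequency is ω_d = ω_n√(1−ζ²) = 5.00·√(1−0.477) = 3.61 rad/s.
Peak time t_p = π/ω_d = π/3.61 = 0.869 s.

t_p ≈ 0.869 s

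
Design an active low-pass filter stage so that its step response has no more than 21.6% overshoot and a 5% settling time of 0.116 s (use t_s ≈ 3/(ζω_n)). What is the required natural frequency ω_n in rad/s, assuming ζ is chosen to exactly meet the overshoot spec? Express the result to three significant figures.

Inverting the overshoot relation: ζ = |ln 0.216|/√(π² + ln²0.216) = 0.438.
From t_s ≈ 3/(ζω_n): ω_n = 3/(ζ·t_s) = 3/(0.438·0.116) = 59.0 rad/s.

ω_n ≈ 59.0 rad/s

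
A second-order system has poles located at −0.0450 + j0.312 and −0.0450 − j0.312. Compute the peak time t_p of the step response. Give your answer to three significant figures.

t_p = π/ω_d with ω_d = 0.312 (the imaginary part), so t_p = 10.1 s.

t_p ≈ 10.1 s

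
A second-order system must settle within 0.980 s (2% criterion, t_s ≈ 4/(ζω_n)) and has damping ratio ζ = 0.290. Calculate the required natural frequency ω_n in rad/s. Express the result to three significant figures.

ω_n ≈ 14.1 rad/s

Rearranging t_s ≈ 4/(ζω_n) gives ω_n = 4/(ζ·t_s) = 4/(0.290 × 0.980) = 14.1 rad/s.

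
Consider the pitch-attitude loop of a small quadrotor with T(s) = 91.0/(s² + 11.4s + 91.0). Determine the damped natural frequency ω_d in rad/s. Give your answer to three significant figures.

Matching coefficients with s² + 2ζω_n s + ω_n² gives ω_n² = 91.0 ⇒ ω_n = 9.54 rad/s, and ζ = 11.4/(2ω_n) = 0.598.
ω_d = 9.54·√(1 − 0.598²) = 7.65 rad/s.

ω_d ≈ 7.65 rad/s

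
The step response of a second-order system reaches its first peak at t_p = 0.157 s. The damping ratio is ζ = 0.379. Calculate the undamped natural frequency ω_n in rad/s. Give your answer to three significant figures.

Peak time t_p = π/ω_d, so ω_d = π/t_p = π/0.157 = 20.0 rad/s.
ω_n = ω_d/√(1−ζ²) = 20.0/√0.856 = 21.6 rad/s.

ω_n ≈ 21.6 rad/s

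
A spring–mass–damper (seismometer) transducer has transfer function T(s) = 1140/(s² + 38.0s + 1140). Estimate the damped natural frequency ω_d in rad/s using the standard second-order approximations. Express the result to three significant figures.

Matching coefficients with s² + 2ζω_n s + ω_n² gives ω_n² = 1140 ⇒ ω_n = 33.8 rad/s, and ζ = 38.0/(2ω_n) = 0.563.
ω_d = 33.8·√(1 − 0.563²) = 27.9 rad/s.

ω_d ≈ 27.9 rad/s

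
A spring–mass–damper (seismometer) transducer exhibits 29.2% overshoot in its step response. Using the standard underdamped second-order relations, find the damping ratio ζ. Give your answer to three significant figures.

ζ ≈ 0.365

Inverting the overshoot relation: ζ = |ln 0.292|/√(π² + ln²0.292) = 0.365.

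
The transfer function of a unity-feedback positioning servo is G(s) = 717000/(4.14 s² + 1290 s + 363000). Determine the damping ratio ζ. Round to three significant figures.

ζ ≈ 0.526

Dividing through by 4.14: denominator becomes s² + 311.6 s + 87680.
So ω_n = √87680 = 296 rad/s and ζ = 311.6/(2·296) = 0.526.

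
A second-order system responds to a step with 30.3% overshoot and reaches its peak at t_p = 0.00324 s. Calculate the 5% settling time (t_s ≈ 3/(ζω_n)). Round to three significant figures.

ζ from %OS: ζ = |ln 0.303|/√(π²+ln²0.303) = 0.355.
t_p = π/ω_d ⇒ ω_d = 970 rad/s; then ω_n = ω_d/√(1−ζ²) = 1040 rad/s.
t_s ≈ 3/(ζω_n) = 3/(0.355·1040) = 0.00814 s.

t_s ≈ 0.00814 s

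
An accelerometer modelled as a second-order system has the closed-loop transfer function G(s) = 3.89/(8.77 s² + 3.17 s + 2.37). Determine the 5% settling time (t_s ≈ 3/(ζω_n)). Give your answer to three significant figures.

t_s ≈ 16.6 s

Dividing through by 8.77: denominator becomes s² + 0.3615 s + 0.2702.
So ω_n = √0.2702 = 0.520 rad/s and ζ = 0.3615/(2·0.520) = 0.348.
t_s ≈ 3/(ζω_n) = 16.6 s.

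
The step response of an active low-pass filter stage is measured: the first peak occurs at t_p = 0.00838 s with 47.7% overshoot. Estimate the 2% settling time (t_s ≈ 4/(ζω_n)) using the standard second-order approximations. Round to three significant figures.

From the overshoot, ζ = −ln(OS)/√(π²+ln²(OS)) = 0.229.
t_p = π/ω_d ⇒ ω_d = 375 rad/s; then ω_n = ω_d/√(1−ζ²) = 385 rad/s.
t_s ≈ 4/(ζω_n) = 4/(0.229·385) = 0.0453 s.

t_s ≈ 0.0453 s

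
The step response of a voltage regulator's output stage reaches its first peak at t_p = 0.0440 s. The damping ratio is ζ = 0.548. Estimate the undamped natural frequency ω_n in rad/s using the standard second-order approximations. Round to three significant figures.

Peak time t_p = π/ω_d, so ω_d = π/t_p = π/0.0440 = 71.4 rad/s.
ω_n = ω_d/√(1−ζ²) = 71.4/√0.700 = 85.4 rad/s.

ω_n ≈ 85.4 rad/s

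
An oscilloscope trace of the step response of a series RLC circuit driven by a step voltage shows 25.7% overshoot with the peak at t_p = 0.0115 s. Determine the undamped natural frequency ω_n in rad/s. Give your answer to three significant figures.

From the overshoot, ζ = −ln(OS)/√(π²+ln²(OS)) = 0.397.
t_p = π/ω_d ⇒ ω_d = 273 rad/s; then ω_n = ω_d/√(1−ζ²) = 298 rad/s.

ω_n ≈ 298 rad/s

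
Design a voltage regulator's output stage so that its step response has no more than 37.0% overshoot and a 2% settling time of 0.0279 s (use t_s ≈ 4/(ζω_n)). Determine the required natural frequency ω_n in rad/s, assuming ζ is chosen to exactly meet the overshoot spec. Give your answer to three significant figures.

ζ = −ln(OS)/√(π² + (ln OS)²). With OS = 0.370, ln OS = −0.9943 and ζ = 0.9943/3.295 = 0.302.
From t_s ≈ 4/(ζω_n): ω_n = 4/(ζ·t_s) = 4/(0.302·0.0279) = 475 rad/s.

ω_n ≈ 475 rad/s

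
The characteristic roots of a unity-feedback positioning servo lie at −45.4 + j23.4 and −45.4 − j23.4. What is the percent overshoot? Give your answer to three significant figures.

The poles are at −σ ± jω_d with σ = 45.4 and ω_d = 23.4, so ω_n = √(σ²+ω_d²) = 51.1 rad/s and ζ = σ/ω_n = 0.889.
Overshoot: exp(−π·0.889/√(1−0.889²)) = 0.00225, i.e. 0.225%.

%OS ≈ 0.225%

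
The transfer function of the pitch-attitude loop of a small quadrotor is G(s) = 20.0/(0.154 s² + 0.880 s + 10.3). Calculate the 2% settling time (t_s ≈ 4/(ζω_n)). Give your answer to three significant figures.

t_s ≈ 1.40 s

Dividing through by 0.154: denominator becomes s² + 5.714 s + 66.88.
So ω_n = √66.88 = 8.18 rad/s and ζ = 5.714/(2·8.18) = 0.349.
t_s ≈ 4/(ζω_n) = 1.40 s.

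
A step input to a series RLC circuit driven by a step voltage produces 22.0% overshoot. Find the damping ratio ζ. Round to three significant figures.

ζ ≈ 0.434

ζ = −ln(OS)/√(π² + (ln OS)²). With OS = 0.220, ln OS = −1.514 and ζ = 1.514/3.487 = 0.434.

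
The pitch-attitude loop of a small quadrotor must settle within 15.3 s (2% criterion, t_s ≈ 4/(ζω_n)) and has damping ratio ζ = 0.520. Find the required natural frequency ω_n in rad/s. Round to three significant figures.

ω_n ≈ 0.503 rad/s

Rearranging t_s ≈ 4/(ζω_n) gives ω_n = 4/(ζ·t_s) = 4/(0.520 × 15.3) = 0.503 rad/s.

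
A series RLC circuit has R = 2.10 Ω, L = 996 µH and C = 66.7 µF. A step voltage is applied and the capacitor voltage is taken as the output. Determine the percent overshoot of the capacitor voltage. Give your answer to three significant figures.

For a series RLC circuit (capacitor voltage as output), ω_n = 1/√(LC) = 1/√(996 µH · 66.7 µF) = 3880 rad/s.
ζ = (R/2)·√(C/L) = (2.10/2)·√(66.7 µF/996 µH) = 0.272.
%OS = 100·exp(−πζ/√(1−ζ²)) = 41.2%.

%OS ≈ 41.2%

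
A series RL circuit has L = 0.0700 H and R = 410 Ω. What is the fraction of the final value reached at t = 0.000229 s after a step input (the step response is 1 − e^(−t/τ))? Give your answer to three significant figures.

y/y_∞ ≈ 0.738

τ = L/R = 0.0700/410 = 0.000171 s.
y(t)/y_∞ = 1 − e^(−t/τ) = 1 − e^(−0.000229/0.000171) = 1 − e^(−1.34) = 0.738.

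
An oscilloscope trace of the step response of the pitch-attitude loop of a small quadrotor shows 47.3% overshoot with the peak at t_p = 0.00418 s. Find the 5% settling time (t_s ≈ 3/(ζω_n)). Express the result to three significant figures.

ζ from %OS: ζ = |ln 0.473|/√(π²+ln²0.473) = 0.232.
From t_p = π/ω_d, ω_d = π/0.00418 = 752 rad/s, so ω_n = ω_d/√(1−ζ²) = 773 rad/s.
t_s ≈ 3/(ζω_n) = 3/(0.232·773) = 0.0167 s.

t_s ≈ 0.0167 s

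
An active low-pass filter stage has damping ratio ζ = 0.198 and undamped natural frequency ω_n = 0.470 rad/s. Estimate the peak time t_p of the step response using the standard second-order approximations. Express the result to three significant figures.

t_p ≈ 6.82 s

The damped frequency is ω_d = ω_n√(1−ζ²) = 0.470·√(1−0.0392) = 0.461 rad/s.
Peak time t_p = π/ω_d = π/0.461 = 6.82 s.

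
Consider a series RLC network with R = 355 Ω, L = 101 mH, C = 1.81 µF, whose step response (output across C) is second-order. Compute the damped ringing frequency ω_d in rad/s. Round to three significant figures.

For a series RLC circuit (capacitor voltage as output), ω_n = 1/√(LC) = 1/√(101 mH · 1.81 µF) = 2340 rad/s.
ζ = (R/2)·√(C/L) = (355/2)·√(1.81 µF/101 mH) = 0.751.
The damped frequency ω_d = ω_n√(1−ζ²) = 1540 rad/s.

ω_d ≈ 1540 rad/s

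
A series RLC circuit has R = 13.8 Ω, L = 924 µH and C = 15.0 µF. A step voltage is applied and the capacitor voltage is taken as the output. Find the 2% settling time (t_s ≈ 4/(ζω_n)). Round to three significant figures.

For a series RLC circuit (capacitor voltage as output), ω_n = 1/√(LC) = 1/√(924 µH · 15.0 µF) = 8490 rad/s.
ζ = (R/2)·√(C/L) = (13.8/2)·√(15.0 µF/924 µH) = 0.879.
t_s ≈ 4/(ζω_n) = 0.000536 s.

t_s ≈ 0.000536 s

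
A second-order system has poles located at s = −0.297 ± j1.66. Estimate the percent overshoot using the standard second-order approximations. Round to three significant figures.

%OS ≈ 57.0%

|pole| = ω_n = √(0.297² + 1.66²) = 1.69 rad/s; ζ = cos θ = σ/ω_n = 0.176.
%OS = 100 e^{−πζ/√(1−ζ²)} with ζ = 0.176 gives 57.0%.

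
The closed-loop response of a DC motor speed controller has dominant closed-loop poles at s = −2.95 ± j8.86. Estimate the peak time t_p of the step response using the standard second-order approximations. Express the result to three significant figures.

t_p ≈ 0.355 s

t_p = π/ω_d with ω_d = 8.86 (the imaginary part), so t_p = 0.355 s.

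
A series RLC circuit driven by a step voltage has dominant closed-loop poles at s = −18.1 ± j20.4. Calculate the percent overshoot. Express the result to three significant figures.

|pole| = ω_n = √(18.1² + 20.4²) = 27.3 rad/s; ζ = cos θ = σ/ω_n = 0.664.
%OS = 100 e^{−πζ/√(1−ζ²)} with ζ = 0.664 gives 6.16%.

%OS ≈ 6.16%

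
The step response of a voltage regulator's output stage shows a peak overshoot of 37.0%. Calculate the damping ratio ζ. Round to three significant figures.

Inverting the overshoot relation: ζ = |ln 0.370|/√(π² + ln²0.370) = 0.302.

ζ ≈ 0.302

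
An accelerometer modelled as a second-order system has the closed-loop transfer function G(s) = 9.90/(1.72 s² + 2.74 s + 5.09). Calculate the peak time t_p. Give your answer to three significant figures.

t_p ≈ 2.06 s

Dividing through by 1.72: denominator becomes s² + 1.593 s + 2.959.
So ω_n = √2.959 = 1.72 rad/s and ζ = 1.593/(2·1.72) = 0.463.
ω_d = 1.72·√(1 − 0.463²) = 1.52 rad/s. t_p = π/ω_d = 2.06 s.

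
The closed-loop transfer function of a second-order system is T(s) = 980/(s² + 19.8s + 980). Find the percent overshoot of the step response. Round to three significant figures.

%OS ≈ 35.1%

ω_n = √980 = 31.3 rad/s; ζ = 19.8/(2·31.3) = 0.316.
%OS = 100 e^{−πζ/√(1−ζ²)} with ζ = 0.316 gives 35.1%.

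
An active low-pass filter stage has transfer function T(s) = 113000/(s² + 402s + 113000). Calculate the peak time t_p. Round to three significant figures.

ω_n = √113000 = 336 rad/s; ζ = 402/(2·336) = 0.598.
ω_d = 336·√(1 − 0.598²) = 269 rad/s. Then t_p = π/ω_d = 0.0117 s.

t_p ≈ 0.0117 s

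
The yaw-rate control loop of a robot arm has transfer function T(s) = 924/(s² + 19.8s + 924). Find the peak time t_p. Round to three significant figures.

ω_n = √924 = 30.4 rad/s; ζ = 19.8/(2·30.4) = 0.326.
ω_d = ω_n√(1−ζ²) = 28.7 rad/s. Then t_p = π/ω_d = 0.109 s.

t_p ≈ 0.109 s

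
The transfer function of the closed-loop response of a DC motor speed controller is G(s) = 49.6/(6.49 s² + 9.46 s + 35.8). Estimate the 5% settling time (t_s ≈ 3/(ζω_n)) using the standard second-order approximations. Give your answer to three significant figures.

t_s ≈ 4.12 s

Dividing through by 6.49: denominator becomes s² + 1.458 s + 5.516.
So ω_n = √5.516 = 2.35 rad/s and ζ = 1.458/(2·2.35) = 0.310.
t_s ≈ 3/(ζω_n) = 4.12 s.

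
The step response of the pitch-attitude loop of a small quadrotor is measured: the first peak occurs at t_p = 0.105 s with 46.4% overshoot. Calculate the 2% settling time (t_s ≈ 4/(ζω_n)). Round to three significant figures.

The overshoot fixes ζ = −ln(OS)/√(π²+ln²(OS)) = 0.237.
t_p = π/ω_d ⇒ ω_d = 29.9 rad/s; then ω_n = ω_d/√(1−ζ²) = 30.8 rad/s.
t_s ≈ 4/(ζω_n) = 4/(0.237·30.8) = 0.547 s.

t_s ≈ 0.547 s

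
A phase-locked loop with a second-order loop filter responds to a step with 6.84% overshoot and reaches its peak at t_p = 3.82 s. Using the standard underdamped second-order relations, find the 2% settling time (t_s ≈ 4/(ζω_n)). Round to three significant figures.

From the overshoot, ζ = −ln(OS)/√(π²+ln²(OS)) = 0.649.
From t_p = π/ω_d, ω_d = π/3.82 = 0.822 rad/s, so ω_n = ω_d/√(1−ζ²) = 1.08 rad/s.
t_s ≈ 4/(ζω_n) = 4/(0.649·1.08) = 5.70 s.

t_s ≈ 5.70 s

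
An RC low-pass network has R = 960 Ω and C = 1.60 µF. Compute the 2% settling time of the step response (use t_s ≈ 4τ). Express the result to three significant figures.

τ = RC = 960 × 1.60 µF = 0.00154 s.
t_s ≈ 4τ = 0.00614 s.

t_s ≈ 0.00614 s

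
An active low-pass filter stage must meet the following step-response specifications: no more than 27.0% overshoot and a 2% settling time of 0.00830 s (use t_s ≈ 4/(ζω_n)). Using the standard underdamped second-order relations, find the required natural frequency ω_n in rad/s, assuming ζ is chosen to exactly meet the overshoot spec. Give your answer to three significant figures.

ω_n ≈ 1250 rad/s

ζ = −ln(OS)/√(π² + (ln OS)²). With OS = 0.270, ln OS = −1.309 and ζ = 1.309/3.404 = 0.385.
Then ω_n = 4/(ζ t_s) = 4/(0.385 × 0.00830) = 1250 rad/s.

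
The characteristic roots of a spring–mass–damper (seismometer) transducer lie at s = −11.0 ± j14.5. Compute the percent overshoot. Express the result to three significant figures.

%OS ≈ 9.22%

|pole| = ω_n = √(11.0² + 14.5²) = 18.2 rad/s; ζ = cos θ = σ/ω_n = 0.604.
%OS = 100 e^{−πζ/√(1−ζ²)} with ζ = 0.604 gives 9.22%.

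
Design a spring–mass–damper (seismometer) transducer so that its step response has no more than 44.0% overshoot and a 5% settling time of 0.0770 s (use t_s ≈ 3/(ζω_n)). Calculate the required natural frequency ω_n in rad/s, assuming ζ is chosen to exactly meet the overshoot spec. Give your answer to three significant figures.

Inverting the overshoot relation: ζ = |ln 0.440|/√(π² + ln²0.440) = 0.253.
From t_s ≈ 3/(ζω_n): ω_n = 3/(ζ·t_s) = 3/(0.253·0.0770) = 154 rad/s.

ω_n ≈ 154 rad/s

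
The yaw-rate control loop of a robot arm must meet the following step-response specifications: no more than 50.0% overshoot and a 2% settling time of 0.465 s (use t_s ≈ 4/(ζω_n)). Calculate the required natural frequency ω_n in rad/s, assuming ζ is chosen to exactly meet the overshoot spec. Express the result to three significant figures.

ω_n ≈ 39.9 rad/s

ζ = −ln(OS)/√(π² + (ln OS)²). With OS = 0.500, ln OS = −0.6931 and ζ = 0.6931/3.217 = 0.215.
From t_s ≈ 4/(ζω_n): ω_n = 4/(ζ·t_s) = 4/(0.215·0.465) = 39.9 rad/s.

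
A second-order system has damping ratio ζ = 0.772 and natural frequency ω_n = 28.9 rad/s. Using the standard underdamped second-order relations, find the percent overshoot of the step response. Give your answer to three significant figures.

For an underdamped second-order system, %OS = 100·exp(−πζ/√(1−ζ²)).
πζ/√(1−ζ²) = π·0.772/√(1−0.596) = 3.816, so %OS = 100·e^(−3.816) = 2.20%.

%OS ≈ 2.20%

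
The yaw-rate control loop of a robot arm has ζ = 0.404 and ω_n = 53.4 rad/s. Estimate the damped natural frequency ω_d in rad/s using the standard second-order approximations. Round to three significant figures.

ω_d ≈ 48.8 rad/s

ω_d = ω_n√(1−ζ²) = 53.4·√0.837 = 48.8 rad/s.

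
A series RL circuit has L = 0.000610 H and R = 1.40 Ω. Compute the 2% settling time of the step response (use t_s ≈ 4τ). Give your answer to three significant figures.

τ = L/R = 0.000610/1.40 = 0.000436 s.
t_s ≈ 4τ = 0.00174 s.

t_s ≈ 0.00174 s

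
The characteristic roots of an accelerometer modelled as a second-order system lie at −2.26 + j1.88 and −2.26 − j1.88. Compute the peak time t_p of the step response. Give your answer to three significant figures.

t_p ≈ 1.67 s

t_p = π/ω_d with ω_d = 1.88 (the imaginary part), so t_p = 1.67 s.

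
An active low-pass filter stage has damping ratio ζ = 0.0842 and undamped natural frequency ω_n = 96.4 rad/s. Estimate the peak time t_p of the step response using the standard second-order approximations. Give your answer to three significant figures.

t_p ≈ 0.0327 s

The damped frequency is ω_d = ω_n√(1−ζ²) = 96.4·√(1−0.00709) = 96.1 rad/s.
Peak time t_p = π/ω_d = π/96.1 = 0.0327 s.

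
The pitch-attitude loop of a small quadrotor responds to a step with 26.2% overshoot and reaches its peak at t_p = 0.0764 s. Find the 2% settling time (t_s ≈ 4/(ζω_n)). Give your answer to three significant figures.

t_s ≈ 0.228 s

The overshoot fixes ζ = −ln(OS)/√(π²+ln²(OS)) = 0.392.
t_p = π/ω_d ⇒ ω_d = 41.1 rad/s; then ω_n = ω_d/√(1−ζ²) = 44.7 rad/s.
t_s ≈ 4/(ζω_n) = 4/(0.392·44.7) = 0.228 s.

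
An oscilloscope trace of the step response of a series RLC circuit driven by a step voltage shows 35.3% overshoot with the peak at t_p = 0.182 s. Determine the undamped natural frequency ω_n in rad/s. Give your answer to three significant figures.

From the overshoot, ζ = −ln(OS)/√(π²+ln²(OS)) = 0.315.
From t_p = π/ω_d, ω_d = π/0.182 = 17.3 rad/s, so ω_n = ω_d/√(1−ζ²) = 18.2 rad/s.

ω_n ≈ 18.2 rad/s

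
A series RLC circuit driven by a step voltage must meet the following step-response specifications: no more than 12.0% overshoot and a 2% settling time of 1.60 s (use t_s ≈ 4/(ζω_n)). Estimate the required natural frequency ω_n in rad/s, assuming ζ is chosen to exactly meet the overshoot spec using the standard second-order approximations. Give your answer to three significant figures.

ω_n ≈ 4.47 rad/s

Inverting the overshoot relation: ζ = |ln 0.120|/√(π² + ln²0.120) = 0.559.
Then ω_n = 4/(ζ t_s) = 4/(0.559 × 1.60) = 4.47 rad/s.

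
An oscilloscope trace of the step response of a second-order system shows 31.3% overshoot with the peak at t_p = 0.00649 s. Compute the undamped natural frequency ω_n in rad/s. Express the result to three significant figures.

ω_n ≈ 516 rad/s

The overshoot fixes ζ = −ln(OS)/√(π²+ln²(OS)) = 0.347.
t_p = π/ω_d ⇒ ω_d = 484 rad/s; then ω_n = ω_d/√(1−ζ²) = 516 rad/s.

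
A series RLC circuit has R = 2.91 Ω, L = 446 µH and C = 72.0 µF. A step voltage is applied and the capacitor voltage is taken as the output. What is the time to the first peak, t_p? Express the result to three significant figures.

For a series RLC circuit (capacitor voltage as output), ω_n = 1/√(LC) = 1/√(446 µH · 72.0 µF) = 5580 rad/s.
ζ = (R/2)·√(C/L) = (2.91/2)·√(72.0 µF/446 µH) = 0.585.
The damped frequency ω_d = ω_n√(1−ζ²) = 4530 rad/s. t_p = π/ω_d = 0.000694 s.

t_p ≈ 0.000694 s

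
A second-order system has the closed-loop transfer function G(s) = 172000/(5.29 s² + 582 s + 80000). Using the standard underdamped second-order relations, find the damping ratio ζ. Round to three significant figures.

Dividing through by 5.29: denominator becomes s² + 110.0 s + 15120.
So ω_n = √15120 = 123 rad/s and ζ = 110.0/(2·123) = 0.447.

ζ ≈ 0.447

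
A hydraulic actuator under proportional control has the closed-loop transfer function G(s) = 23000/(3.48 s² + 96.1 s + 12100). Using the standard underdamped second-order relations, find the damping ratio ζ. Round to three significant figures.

ζ ≈ 0.234

Dividing through by 3.48: denominator becomes s² + 27.61 s + 3477.
So ω_n = √3477 = 59.0 rad/s and ζ = 27.61/(2·59.0) = 0.234.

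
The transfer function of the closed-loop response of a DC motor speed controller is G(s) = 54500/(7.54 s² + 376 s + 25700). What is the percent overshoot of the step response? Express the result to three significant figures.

%OS ≈ 22.7%

Dividing through by 7.54: denominator becomes s² + 49.87 s + 3408.
So ω_n = √3408 = 58.4 rad/s and ζ = 49.87/(2·58.4) = 0.427.
Overshoot: exp(−π·0.427/√(1−0.427²)) = 0.227, i.e. 22.7%.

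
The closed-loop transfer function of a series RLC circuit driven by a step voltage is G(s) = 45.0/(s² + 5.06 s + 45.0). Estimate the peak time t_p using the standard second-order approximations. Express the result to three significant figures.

Comparing the denominator to s² + 2ζω_n s + ω_n²: ω_n = √45.0 = 6.71 rad/s, and 2ζω_n = 5.06 so ζ = 5.06/(2·6.71) = 0.377.
ω_d = ω_n√(1−ζ²) = 6.21 rad/s. Then t_p = π/ω_d = 0.506 s.

t_p ≈ 0.506 s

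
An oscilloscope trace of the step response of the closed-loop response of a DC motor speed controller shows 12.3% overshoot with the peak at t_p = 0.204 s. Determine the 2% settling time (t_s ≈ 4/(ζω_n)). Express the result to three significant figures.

The overshoot fixes ζ = −ln(OS)/√(π²+ln²(OS)) = 0.555.
From t_p = π/ω_d, ω_d = π/0.204 = 15.4 rad/s, so ω_n = ω_d/√(1−ζ²) = 18.5 rad/s.
t_s ≈ 4/(ζω_n) = 4/(0.555·18.5) = 0.389 s.

t_s ≈ 0.389 s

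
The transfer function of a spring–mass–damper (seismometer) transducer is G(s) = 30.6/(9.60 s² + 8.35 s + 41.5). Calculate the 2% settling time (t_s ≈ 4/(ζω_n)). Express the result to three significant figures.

Dividing through by 9.60: denominator becomes s² + 0.8698 s + 4.323.
So ω_n = √4.323 = 2.08 rad/s and ζ = 0.8698/(2·2.08) = 0.209.
t_s ≈ 4/(ζω_n) = 9.20 s.

t_s ≈ 9.20 s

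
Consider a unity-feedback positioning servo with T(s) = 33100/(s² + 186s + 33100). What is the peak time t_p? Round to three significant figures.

ω_n = √33100 = 182 rad/s; ζ = 186/(2·182) = 0.511.
The damped frequency ω_d = ω_n√(1−ζ²) = 156 rad/s. Then t_p = π/ω_d = 0.0201 s.

t_p ≈ 0.0201 s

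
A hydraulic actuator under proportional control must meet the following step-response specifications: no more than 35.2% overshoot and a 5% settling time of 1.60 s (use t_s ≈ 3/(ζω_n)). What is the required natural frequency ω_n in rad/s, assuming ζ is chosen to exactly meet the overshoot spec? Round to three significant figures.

ω_n ≈ 5.94 rad/s

Inverting the overshoot relation: ζ = |ln 0.352|/√(π² + ln²0.352) = 0.315.
From t_s ≈ 3/(ζω_n): ω_n = 3/(ζ·t_s) = 3/(0.315·1.60) = 5.94 rad/s.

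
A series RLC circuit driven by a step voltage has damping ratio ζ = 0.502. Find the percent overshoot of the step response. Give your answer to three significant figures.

%OS ≈ 16.1%

For an underdamped second-order system, %OS = 100·exp(−πζ/√(1−ζ²)).
πζ/√(1−ζ²) = π·0.502/√(1−0.252) = 1.823, so %OS = 100·e^(−1.823) = 16.1%.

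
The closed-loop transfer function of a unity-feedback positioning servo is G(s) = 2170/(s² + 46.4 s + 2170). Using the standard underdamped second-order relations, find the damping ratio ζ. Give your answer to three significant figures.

ω_n = √2170 = 46.6 rad/s; ζ = 46.4/(2·46.6) = 0.498.

ζ ≈ 0.498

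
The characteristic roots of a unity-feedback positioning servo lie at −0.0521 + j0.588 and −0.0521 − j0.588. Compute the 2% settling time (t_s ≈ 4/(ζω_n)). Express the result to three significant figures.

For poles at −σ ± jω_d, ζω_n = σ = 0.0521, so t_s ≈ 4/σ = 76.8 s.

t_s ≈ 76.8 s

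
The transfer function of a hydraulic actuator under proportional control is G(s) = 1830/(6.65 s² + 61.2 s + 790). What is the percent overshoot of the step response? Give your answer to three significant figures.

Dividing through by 6.65: denominator becomes s² + 9.203 s + 118.8.
So ω_n = √118.8 = 10.9 rad/s and ζ = 9.203/(2·10.9) = 0.422.
%OS = 100 e^{−πζ/√(1−ζ²)} with ζ = 0.422 gives 23.2%.

%OS ≈ 23.2%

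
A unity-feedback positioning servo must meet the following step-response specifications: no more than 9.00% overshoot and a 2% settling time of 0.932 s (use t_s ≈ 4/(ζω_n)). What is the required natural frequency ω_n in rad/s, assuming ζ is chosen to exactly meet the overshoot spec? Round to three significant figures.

ω_n ≈ 7.06 rad/s

From %OS = 100·exp(−πζ/√(1−ζ²)), invert to get ζ = −ln(OS)/√(π² + ln²(OS)) with OS = 0.0900.
−ln 0.0900 = 2.408, so ζ = 2.408/√(π² + 5.798) = 0.608.
From t_s ≈ 4/(ζω_n): ω_n = 4/(ζ·t_s) = 4/(0.608·0.932) = 7.06 rad/s.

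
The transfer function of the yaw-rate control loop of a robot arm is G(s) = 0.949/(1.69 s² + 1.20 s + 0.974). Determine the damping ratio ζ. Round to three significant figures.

Dividing through by 1.69: denominator becomes s² + 0.7101 s + 0.5763.
So ω_n = √0.5763 = 0.759 rad/s and ζ = 0.7101/(2·0.759) = 0.468.

ζ ≈ 0.468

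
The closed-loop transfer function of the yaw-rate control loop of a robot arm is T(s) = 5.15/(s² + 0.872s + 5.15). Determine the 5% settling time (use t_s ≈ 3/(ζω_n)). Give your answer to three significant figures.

Comparing the denominator to s² + 2ζω_n s + ω_n²: ω_n = √5.15 = 2.27 rad/s, and 2ζω_n = 0.872 so ζ = 0.872/(2·2.27) = 0.192.
t_s ≈ 3/(ζω_n) = 3/(0.192·2.27) = 6.88 s.

t_s ≈ 6.88 s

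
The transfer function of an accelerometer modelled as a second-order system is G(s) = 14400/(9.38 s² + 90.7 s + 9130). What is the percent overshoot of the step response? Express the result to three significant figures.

%OS ≈ 61.1%

Dividing through by 9.38: denominator becomes s² + 9.670 s + 973.3.
So ω_n = √973.3 = 31.2 rad/s and ζ = 9.670/(2·31.2) = 0.155.
%OS = 100 e^{−πζ/√(1−ζ²)} with ζ = 0.155 gives 61.1%.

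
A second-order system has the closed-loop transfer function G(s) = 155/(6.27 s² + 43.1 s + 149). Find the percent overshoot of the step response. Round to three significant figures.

Dividing through by 6.27: denominator becomes s² + 6.874 s + 23.76.
So ω_n = √23.76 = 4.87 rad/s and ζ = 6.874/(2·4.87) = 0.705.
%OS = 100·exp(−πζ/√(1−ζ²)) = 4.40%.

%OS ≈ 4.40%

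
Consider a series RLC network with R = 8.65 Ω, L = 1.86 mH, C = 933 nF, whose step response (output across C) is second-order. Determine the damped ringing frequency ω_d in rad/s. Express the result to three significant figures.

ω_d ≈ 23900 rad/s

For a series RLC circuit (capacitor voltage as output), ω_n = 1/√(LC) = 1/√(1.86 mH · 933 nF) = 24000 rad/s.
ζ = (R/2)·√(C/L) = (8.65/2)·√(933 nF/1.86 mH) = 0.0969.
The damped frequency ω_d = ω_n√(1−ζ²) = 23900 rad/s.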